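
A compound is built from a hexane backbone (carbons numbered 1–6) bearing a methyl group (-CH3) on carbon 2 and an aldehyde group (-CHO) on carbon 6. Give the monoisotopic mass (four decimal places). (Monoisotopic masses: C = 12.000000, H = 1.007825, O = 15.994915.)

128.1201

Atom tally by fragment:
  CH3 → C:1 H:3
  CH(CH3) → C:2 H:4
  CH2 → C:1 H:2
  CH2 → C:1 H:2
  CH2 → C:1 H:2
  CH2CHO → C:2 H:3 O:1
Element totals:
  C: 8
  H: 16
  O: 1
Molecular formula: C8H16O.
  M = 8(12.0) + 16(1.007825) + 15.994915
    = 96.000000 + 16.125200 + 15.994915 = 128.120115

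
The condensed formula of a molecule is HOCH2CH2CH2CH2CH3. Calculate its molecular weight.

Element totals:
  C: 5
  H: 12
  O: 1
Molecular formula: C5H12O.
  M = 5(12.011) + 12(1.008) + 15.999
    = 60.055 + 12.096 + 15.999 = 88.150

88.15 g/mol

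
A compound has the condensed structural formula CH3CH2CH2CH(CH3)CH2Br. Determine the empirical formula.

Atom tally by fragment:
  CH3 → C:1 H:3
  CH2 → C:1 H:2
  CH2 → C:1 H:2
  CH(CH3) → C:2 H:4
  CH2Br → C:1 H:2 Br:1
Element totals:
  C: 6
  H: 13
  Br: 1
Molecular formula: C6H13Br.
gcd of subscripts (1, 6, 13) = 1, so the empirical formula equals the molecular formula.

C6H13Br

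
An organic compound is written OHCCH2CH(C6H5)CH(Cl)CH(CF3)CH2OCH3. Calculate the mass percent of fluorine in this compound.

Atom tally by fragment:
  OHCCH2 → C:2 H:3 O:1
  CH(C6H5) → C:7 H:6
  CH(Cl) → C:1 H:1 Cl:1
  CH(CF3) → C:2 H:1 F:3
  CH2OCH3 → C:2 H:5 O:1
Element totals:
  C: 14
  H: 16
  Cl: 1
  F: 3
  O: 2
Molecular formula: C14H16ClF3O2.
Molar mass = 308.724 g/mol.
Mass from F: 3 × 18.998 = 56.994 g/mol.
%F = 56.994 / 308.724 × 100 = 18.46%.

18.46%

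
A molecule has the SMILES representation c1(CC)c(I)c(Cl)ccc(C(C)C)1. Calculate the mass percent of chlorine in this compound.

Atom tally by fragment:
  benzene ring core → C:6 H:6
  (− 4 ring H displaced by substituents)
  + C2H5 → C:2 H:5
  + I → I:1
  + Cl → Cl:1
  + CH(CH3)2 → C:3 H:7
Element totals:
  C: 11
  H: 14
  Cl: 1
  I: 1
Molecular formula: C11H14ClI.
Molar mass = 308.587 g/mol.
Mass from Cl: 1 × 35.45 = 35.450 g/mol.
%Cl = 35.450 / 308.587 × 100 = 11.49%.

11.49%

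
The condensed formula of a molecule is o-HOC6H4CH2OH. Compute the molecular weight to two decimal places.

124.14 g/mol

Element totals:
  C: 7
  H: 8
  O: 2
Molecular formula: C7H8O2.
  M = 7(12.011) + 8(1.008) + 2(15.999)
    = 84.077 + 8.064 + 31.998 = 124.139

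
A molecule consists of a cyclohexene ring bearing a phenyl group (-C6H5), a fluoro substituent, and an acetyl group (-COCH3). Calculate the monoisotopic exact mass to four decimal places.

Atom tally by fragment:
  cyclohexene ring core → C:6 H:10
  (− 3 ring H displaced by substituents)
  + C6H5 → C:6 H:5
  + F → F:1
  + COCH3 → C:2 H:3 O:1
Element totals:
  C: 14
  H: 15
  F: 1
  O: 1
Molecular formula: C14H15FO.
  M = 14(12.0) + 15(1.007825) + 18.998403 + 15.994915
    = 168.000000 + 15.117375 + 18.998403 + 15.994915 = 218.110693

218.1107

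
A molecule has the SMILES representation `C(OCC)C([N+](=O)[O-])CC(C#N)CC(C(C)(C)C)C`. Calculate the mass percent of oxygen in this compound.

17.75%

Atom tally by fragment:
  C2H5OCH2 → C:3 H:7 O:1
  CH(NO2) → C:1 H:1 N:1 O:2
  CH2 → C:1 H:2
  CH(CN) → C:2 H:1 N:1
  CH2 → C:1 H:2
  CH(C(CH3)3) → C:5 H:10
  CH3 → C:1 H:3
Element totals:
  C: 14
  H: 26
  N: 2
  O: 3
Molecular formula: C14H26N2O3.
Molar mass = 270.373 g/mol.
Mass from O: 3 × 15.999 = 47.997 g/mol.
%O = 47.997 / 270.373 × 100 = 17.75%.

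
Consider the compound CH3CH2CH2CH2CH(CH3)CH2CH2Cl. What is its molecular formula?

Atom tally by fragment:
  CH3 → C:1 H:3
  CH2 → C:1 H:2
  CH2 → C:1 H:2
  CH2 → C:1 H:2
  CH(CH3) → C:2 H:4
  CH2 → C:1 H:2
  CH2Cl → C:1 H:2 Cl:1
Element totals:
  C: 8
  H: 17
  Cl: 1

C8H17Cl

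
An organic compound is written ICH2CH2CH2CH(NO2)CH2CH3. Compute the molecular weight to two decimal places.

Element totals:
  C: 6
  H: 12
  I: 1
  N: 1
  O: 2
Molecular formula: C6H12INO2.
  M = 6(12.011) + 12(1.008) + 126.904 + 14.007 + 2(15.999)
    = 72.066 + 12.096 + 126.904 + 14.007 + 31.998 = 257.071

257.07 g/mol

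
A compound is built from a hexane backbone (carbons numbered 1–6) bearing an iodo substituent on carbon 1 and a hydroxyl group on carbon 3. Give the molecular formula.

Atom tally by fragment:
  ICH2 → C:1 H:2 I:1
  CH2 → C:1 H:2
  CH(OH) → C:1 H:2 O:1
  CH2 → C:1 H:2
  CH2 → C:1 H:2
  CH3 → C:1 H:3
Element totals:
  C: 6
  H: 13
  I: 1
  O: 1

C6H13IO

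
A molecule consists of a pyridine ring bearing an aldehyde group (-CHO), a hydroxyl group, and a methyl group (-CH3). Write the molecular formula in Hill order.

Atom tally by fragment:
  pyridine ring core → C:5 H:5 N:1
  (− 3 ring H displaced by substituents)
  + CHO → C:1 H:1 O:1
  + OH → O:1 H:1
  + CH3 → C:1 H:3
Element totals:
  C: 7
  H: 7
  N: 1
  O: 2

C7H7NO2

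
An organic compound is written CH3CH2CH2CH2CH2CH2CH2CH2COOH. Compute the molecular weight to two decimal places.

158.24 g/mol

Element totals:
  C: 9
  H: 18
  O: 2
Molecular formula: C9H18O2.
  M = 9(12.011) + 18(1.008) + 2(15.999)
    = 108.099 + 18.144 + 31.998 = 158.241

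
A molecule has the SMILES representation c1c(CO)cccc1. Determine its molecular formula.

C7H8O

Atom tally by fragment:
  benzene ring core → C:6 H:6
  (− 1 ring H displaced by substituents)
  + CH2OH → C:1 H:3 O:1
Element totals:
  C: 7
  H: 8
  O: 1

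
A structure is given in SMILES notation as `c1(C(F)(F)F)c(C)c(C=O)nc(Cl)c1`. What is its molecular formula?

Atom tally by fragment:
  pyridine ring core → C:5 H:5 N:1
  (− 4 ring H displaced by substituents)
  + CF3 → C:1 F:3
  + CH3 → C:1 H:3
  + CHO → C:1 H:1 O:1
  + Cl → Cl:1
Element totals:
  C: 8
  H: 5
  Cl: 1
  F: 3
  N: 1
  O: 1

C8H5ClF3NO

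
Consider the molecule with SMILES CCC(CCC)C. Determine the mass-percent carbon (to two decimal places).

Atom tally by fragment:
  CH3 → C:1 H:3
  CH2 → C:1 H:2
  CH(CH2CH2CH3) → C:4 H:8
  CH3 → C:1 H:3
Element totals:
  C: 7
  H: 16
Molecular formula: C7H16.
Molar mass = 100.205 g/mol.
Mass from C: 7 × 12.011 = 84.077 g/mol.
%C = 84.077 / 100.205 × 100 = 83.90%.

83.90%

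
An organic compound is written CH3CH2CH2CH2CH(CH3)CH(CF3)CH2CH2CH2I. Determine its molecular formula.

C11H20F3I

Atom tally by fragment:
  CH3 → C:1 H:3
  CH2 → C:1 H:2
  CH2 → C:1 H:2
  CH2 → C:1 H:2
  CH(CH3) → C:2 H:4
  CH(CF3) → C:2 H:1 F:3
  CH2 → C:1 H:2
  CH2 → C:1 H:2
  CH2I → C:1 H:2 I:1
Element totals:
  C: 11
  H: 20
  F: 3
  I: 1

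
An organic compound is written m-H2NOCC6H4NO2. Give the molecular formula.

C7H6N2O3

Element totals:
  C: 7
  H: 6
  N: 2
  O: 3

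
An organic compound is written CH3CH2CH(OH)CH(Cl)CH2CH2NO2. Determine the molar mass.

181.62 g/mol

Atom tally by fragment:
  CH3 → C:1 H:3
  CH2 → C:1 H:2
  CH(OH) → C:1 H:2 O:1
  CH(Cl) → C:1 H:1 Cl:1
  CH2 → C:1 H:2
  CH2NO2 → C:1 H:2 N:1 O:2
Element totals:
  C: 6
  H: 12
  Cl: 1
  N: 1
  O: 3
Molecular formula: C6H12ClNO3.
  M = 6(12.011) + 12(1.008) + 35.45 + 14.007 + 3(15.999)
    = 72.066 + 12.096 + 35.450 + 14.007 + 47.997 = 181.616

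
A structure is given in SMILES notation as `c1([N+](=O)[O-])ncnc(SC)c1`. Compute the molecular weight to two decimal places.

Atom tally by fragment:
  pyrimidine ring core → C:4 H:4 N:2
  (− 2 ring H displaced by substituents)
  + NO2 → N:1 O:2
  + SCH3 → C:1 H:3 S:1
Element totals:
  C: 5
  H: 5
  N: 3
  O: 2
  S: 1
Molecular formula: C5H5N3O2S.
  M = 5(12.011) + 5(1.008) + 3(14.007) + 2(15.999) + 32.06
    = 60.055 + 5.040 + 42.021 + 31.998 + 32.060 = 171.174

171.17 g/mol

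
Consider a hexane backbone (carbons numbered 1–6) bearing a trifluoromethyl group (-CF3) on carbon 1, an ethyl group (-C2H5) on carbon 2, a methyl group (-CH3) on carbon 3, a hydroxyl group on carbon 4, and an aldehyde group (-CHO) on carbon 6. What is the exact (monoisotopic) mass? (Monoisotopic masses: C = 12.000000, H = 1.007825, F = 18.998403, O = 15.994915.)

Atom tally by fragment:
  F3CCH2 → C:2 H:2 F:3
  CH(C2H5) → C:3 H:6
  CH(CH3) → C:2 H:4
  CH(OH) → C:1 H:2 O:1
  CH2 → C:1 H:2
  CH2CHO → C:2 H:3 O:1
Element totals:
  C: 11
  H: 19
  F: 3
  O: 2
Molecular formula: C11H19F3O2.
  M = 11(12.0) + 19(1.007825) + 3(18.998403) + 2(15.994915)
    = 132.000000 + 19.148675 + 56.995209 + 31.989830 = 240.133714

240.1337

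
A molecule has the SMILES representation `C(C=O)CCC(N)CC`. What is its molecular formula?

Atom tally by fragment:
  OHCCH2 → C:2 H:3 O:1
  CH2 → C:1 H:2
  CH2 → C:1 H:2
  CH(NH2) → C:1 H:3 N:1
  CH2 → C:1 H:2
  CH3 → C:1 H:3
Element totals:
  C: 7
  H: 15
  N: 1
  O: 1

C7H15NO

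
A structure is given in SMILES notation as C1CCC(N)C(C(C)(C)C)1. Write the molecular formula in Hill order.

C9H19N

Atom tally by fragment:
  cyclopentane ring core → C:5 H:10
  (− 2 ring H displaced by substituents)
  + NH2 → N:1 H:2
  + C(CH3)3 → C:4 H:9
Element totals:
  C: 9
  H: 19
  N: 1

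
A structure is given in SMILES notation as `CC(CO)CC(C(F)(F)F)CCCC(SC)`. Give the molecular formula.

Atom tally by fragment:
  CH3 → C:1 H:3
  CH(CH2OH) → C:2 H:4 O:1
  CH2 → C:1 H:2
  CH(CF3) → C:2 H:1 F:3
  CH2 → C:1 H:2
  CH2 → C:1 H:2
  CH2 → C:1 H:2
  CH2SCH3 → C:2 H:5 S:1
Element totals:
  C: 11
  H: 21
  F: 3
  O: 1
  S: 1

C11H21F3OS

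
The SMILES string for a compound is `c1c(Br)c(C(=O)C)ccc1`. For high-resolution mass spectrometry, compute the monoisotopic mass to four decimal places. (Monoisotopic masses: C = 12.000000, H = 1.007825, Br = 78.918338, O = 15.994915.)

197.9680

Atom tally by fragment:
  benzene ring core → C:6 H:6
  (− 2 ring H displaced by substituents)
  + Br → Br:1
  + COCH3 → C:2 H:3 O:1
Element totals:
  C: 8
  H: 7
  Br: 1
  O: 1
Molecular formula: C8H7BrO.
  M = 8(12.0) + 7(1.007825) + 78.918338 + 15.994915
    = 96.000000 + 7.054775 + 78.918338 + 15.994915 = 197.968028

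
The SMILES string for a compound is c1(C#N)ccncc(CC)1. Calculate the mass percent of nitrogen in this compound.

21.20%

Atom tally by fragment:
  pyridine ring core → C:5 H:5 N:1
  (− 2 ring H displaced by substituents)
  + CN → C:1 N:1
  + C2H5 → C:2 H:5
Element totals:
  C: 8
  H: 8
  N: 2
Molecular formula: C8H8N2.
Molar mass = 132.166 g/mol.
Mass from N: 2 × 14.007 = 28.014 g/mol.
%N = 28.014 / 132.166 × 100 = 21.20%.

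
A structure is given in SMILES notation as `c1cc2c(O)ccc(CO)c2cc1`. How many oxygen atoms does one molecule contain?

2

Atom tally by fragment:
  naphthalene ring system core → C:10 H:8
  (− 2 ring H displaced by substituents)
  + OH → O:1 H:1
  + CH2OH → C:1 H:3 O:1
Element totals:
  C: 11
  H: 10
  O: 2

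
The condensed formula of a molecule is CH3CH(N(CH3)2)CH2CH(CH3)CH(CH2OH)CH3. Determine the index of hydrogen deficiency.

0

Atom tally by fragment:
  CH3 → C:1 H:3
  CH(N(CH3)2) → C:3 H:7 N:1
  CH2 → C:1 H:2
  CH(CH3) → C:2 H:4
  CH(CH2OH) → C:2 H:4 O:1
  CH3 → C:1 H:3
Element totals:
  C: 10
  H: 23
  N: 1
  O: 1
Molecular formula: C10H23NO.
DoU = (2C + 2 + N − H − X) / 2 = (2·10 + 2 + 1 − 23 − 0) / 2 = 0.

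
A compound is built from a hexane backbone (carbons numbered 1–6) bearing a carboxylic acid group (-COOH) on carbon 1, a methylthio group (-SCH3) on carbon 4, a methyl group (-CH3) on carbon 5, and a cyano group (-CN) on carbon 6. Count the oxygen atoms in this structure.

Atom tally by fragment:
  HOOCCH2 → C:2 H:3 O:2
  CH2 → C:1 H:2
  CH2 → C:1 H:2
  CH(SCH3) → C:2 H:4 S:1
  CH(CH3) → C:2 H:4
  CH2CN → C:2 H:2 N:1
Element totals:
  C: 10
  H: 17
  N: 1
  O: 2
  S: 1

2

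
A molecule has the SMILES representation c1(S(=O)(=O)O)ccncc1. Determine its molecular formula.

C5H5NO3S

Atom tally by fragment:
  pyridine ring core → C:5 H:5 N:1
  (− 1 ring H displaced by substituents)
  + SO3H → S:1 O:3 H:1
Element totals:
  C: 5
  H: 5
  N: 1
  O: 3
  S: 1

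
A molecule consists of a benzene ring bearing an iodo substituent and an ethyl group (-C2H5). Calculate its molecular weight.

Atom tally by fragment:
  benzene ring core → C:6 H:6
  (− 2 ring H displaced by substituents)
  + I → I:1
  + C2H5 → C:2 H:5
Element totals:
  C: 8
  H: 9
  I: 1
Molecular formula: C8H9I.
  M = 8(12.011) + 9(1.008) + 126.904
    = 96.088 + 9.072 + 126.904 = 232.064

232.06 g/mol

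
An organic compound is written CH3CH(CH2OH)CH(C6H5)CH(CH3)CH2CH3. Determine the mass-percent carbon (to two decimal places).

Element totals:
  C: 14
  H: 22
  O: 1
Molecular formula: C14H22O.
Molar mass = 206.329 g/mol.
Mass from C: 14 × 12.011 = 168.154 g/mol.
%C = 168.154 / 206.329 × 100 = 81.50%.

81.50%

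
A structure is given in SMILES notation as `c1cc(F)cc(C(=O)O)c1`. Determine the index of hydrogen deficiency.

5

Atom tally by fragment:
  benzene ring core → C:6 H:6
  (− 2 ring H displaced by substituents)
  + F → F:1
  + COOH → C:1 H:1 O:2
Element totals:
  C: 7
  H: 5
  F: 1
  O: 2
Molecular formula: C7H5FO2.
DoU = (2C + 2 + N − H − X) / 2 = (2·7 + 2 + 0 − 5 − 1) / 2 = 5.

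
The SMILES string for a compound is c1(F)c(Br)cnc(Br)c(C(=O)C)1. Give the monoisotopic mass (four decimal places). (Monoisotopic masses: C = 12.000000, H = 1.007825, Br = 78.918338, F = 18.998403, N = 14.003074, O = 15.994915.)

Atom tally by fragment:
  pyridine ring core → C:5 H:5 N:1
  (− 4 ring H displaced by substituents)
  + F → F:1
  + Br → Br:1
  + Br → Br:1
  + COCH3 → C:2 H:3 O:1
Element totals:
  C: 7
  H: 4
  Br: 2
  F: 1
  N: 1
  O: 1
Molecular formula: C7H4Br2FNO.
  M = 7(12.0) + 4(1.007825) + 2(78.918338) + 18.998403 + 14.003074 + 15.994915
    = 84.000000 + 4.031300 + 157.836676 + 18.998403 + 14.003074 + 15.994915 = 294.864368

294.8644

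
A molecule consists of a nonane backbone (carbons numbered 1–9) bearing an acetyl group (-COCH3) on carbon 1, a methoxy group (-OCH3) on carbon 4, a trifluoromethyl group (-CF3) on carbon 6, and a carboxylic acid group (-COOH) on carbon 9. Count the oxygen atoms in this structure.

Atom tally by fragment:
  CH3COCH2 → C:3 H:5 O:1
  CH2 → C:1 H:2
  CH2 → C:1 H:2
  CH(OCH3) → C:2 H:4 O:1
  CH2 → C:1 H:2
  CH(CF3) → C:2 H:1 F:3
  CH2 → C:1 H:2
  CH2 → C:1 H:2
  CH2COOH → C:2 H:3 O:2
Element totals:
  C: 14
  H: 23
  F: 3
  O: 4

4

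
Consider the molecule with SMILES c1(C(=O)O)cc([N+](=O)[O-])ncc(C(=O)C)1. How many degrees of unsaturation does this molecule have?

Atom tally by fragment:
  pyridine ring core → C:5 H:5 N:1
  (− 3 ring H displaced by substituents)
  + COOH → C:1 H:1 O:2
  + NO2 → N:1 O:2
  + COCH3 → C:2 H:3 O:1
Element totals:
  C: 8
  H: 6
  N: 2
  O: 5
Molecular formula: C8H6N2O5.
DoU = (2C + 2 + N − H − X) / 2 = (2·8 + 2 + 2 − 6 − 0) / 2 = 7.

7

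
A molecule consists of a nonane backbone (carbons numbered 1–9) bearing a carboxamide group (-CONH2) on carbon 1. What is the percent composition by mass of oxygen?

9.34%

Atom tally by fragment:
  H2NOCCH2 → C:2 H:4 O:1 N:1
  CH2 → C:1 H:2
  CH2 → C:1 H:2
  CH2 → C:1 H:2
  CH2 → C:1 H:2
  CH2 → C:1 H:2
  CH2 → C:1 H:2
  CH2 → C:1 H:2
  CH3 → C:1 H:3
Element totals:
  C: 10
  H: 21
  N: 1
  O: 1
Molecular formula: C10H21NO.
Molar mass = 171.284 g/mol.
Mass from O: 1 × 15.999 = 15.999 g/mol.
%O = 15.999 / 171.284 × 100 = 9.34%.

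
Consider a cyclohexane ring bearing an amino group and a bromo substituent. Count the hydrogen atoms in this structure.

12

Atom tally by fragment:
  cyclohexane ring core → C:6 H:12
  (− 2 ring H displaced by substituents)
  + NH2 → N:1 H:2
  + Br → Br:1
Element totals:
  C: 6
  H: 12
  Br: 1
  N: 1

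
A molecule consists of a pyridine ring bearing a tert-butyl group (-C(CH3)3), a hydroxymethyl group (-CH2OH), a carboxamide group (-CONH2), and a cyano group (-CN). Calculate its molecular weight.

233.27 g/mol

Atom tally by fragment:
  pyridine ring core → C:5 H:5 N:1
  (− 4 ring H displaced by substituents)
  + C(CH3)3 → C:4 H:9
  + CH2OH → C:1 H:3 O:1
  + CONH2 → C:1 H:2 O:1 N:1
  + CN → C:1 N:1
Element totals:
  C: 12
  H: 15
  N: 3
  O: 2
Molecular formula: C12H15N3O2.
  M = 12(12.011) + 15(1.008) + 3(14.007) + 2(15.999)
    = 144.132 + 15.120 + 42.021 + 31.998 = 233.271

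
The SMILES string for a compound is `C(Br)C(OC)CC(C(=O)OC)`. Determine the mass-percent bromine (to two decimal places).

35.50%

Atom tally by fragment:
  BrCH2 → C:1 H:2 Br:1
  CH(OCH3) → C:2 H:4 O:1
  CH2 → C:1 H:2
  CH2COOCH3 → C:3 H:5 O:2
Element totals:
  C: 7
  H: 13
  Br: 1
  O: 3
Molecular formula: C7H13BrO3.
Molar mass = 225.082 g/mol.
Mass from Br: 1 × 79.904 = 79.904 g/mol.
%Br = 79.904 / 225.082 × 100 = 35.50%.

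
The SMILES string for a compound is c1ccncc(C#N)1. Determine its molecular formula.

C6H4N2

Atom tally by fragment:
  pyridine ring core → C:5 H:5 N:1
  (− 1 ring H displaced by substituents)
  + CN → C:1 N:1
Element totals:
  C: 6
  H: 4
  N: 2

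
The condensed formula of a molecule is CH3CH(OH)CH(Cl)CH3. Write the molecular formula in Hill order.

C4H9ClO

Element totals:
  C: 4
  H: 9
  Cl: 1
  O: 1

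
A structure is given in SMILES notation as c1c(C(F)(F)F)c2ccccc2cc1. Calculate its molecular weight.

Atom tally by fragment:
  naphthalene ring system core → C:10 H:8
  (− 1 ring H displaced by substituents)
  + CF3 → C:1 F:3
Element totals:
  C: 11
  H: 7
  F: 3
Molecular formula: C11H7F3.
  M = 11(12.011) + 7(1.008) + 3(18.998)
    = 132.121 + 7.056 + 56.994 = 196.171

196.17 g/mol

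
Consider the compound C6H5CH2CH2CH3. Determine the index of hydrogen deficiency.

4

Atom tally by fragment:
  benzene ring core → C:6 H:6
  (− 1 ring H displaced by substituents)
  + CH2CH2CH3 → C:3 H:7
Element totals:
  C: 9
  H: 12
Molecular formula: C9H12.
DoU = (2C + 2 + N − H − X) / 2 = (2·9 + 2 + 0 − 12 − 0) / 2 = 4.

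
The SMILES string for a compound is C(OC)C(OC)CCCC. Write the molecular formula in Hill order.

Atom tally by fragment:
  CH3OCH2 → C:2 H:5 O:1
  CH(OCH3) → C:2 H:4 O:1
  CH2 → C:1 H:2
  CH2 → C:1 H:2
  CH2 → C:1 H:2
  CH3 → C:1 H:3
Element totals:
  C: 8
  H: 18
  O: 2

C8H18O2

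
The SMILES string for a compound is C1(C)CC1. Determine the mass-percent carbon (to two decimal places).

Atom tally by fragment:
  cyclopropane ring core → C:3 H:6
  (− 1 ring H displaced by substituents)
  + CH3 → C:1 H:3
Element totals:
  C: 4
  H: 8
Molecular formula: C4H8.
Molar mass = 56.108 g/mol.
Mass from C: 4 × 12.011 = 48.044 g/mol.
%C = 48.044 / 56.108 × 100 = 85.63%.

85.63%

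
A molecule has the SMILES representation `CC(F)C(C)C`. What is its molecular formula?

Atom tally by fragment:
  CH3 → C:1 H:3
  CH(F) → C:1 H:1 F:1
  CH(CH3) → C:2 H:4
  CH3 → C:1 H:3
Element totals:
  C: 5
  H: 11
  F: 1

C5H11F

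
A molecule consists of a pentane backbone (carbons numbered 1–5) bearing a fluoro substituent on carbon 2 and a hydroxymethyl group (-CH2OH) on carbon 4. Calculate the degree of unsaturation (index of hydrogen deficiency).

0

Atom tally by fragment:
  CH3 → C:1 H:3
  CH(F) → C:1 H:1 F:1
  CH2 → C:1 H:2
  CH(CH2OH) → C:2 H:4 O:1
  CH3 → C:1 H:3
Element totals:
  C: 6
  H: 13
  F: 1
  O: 1
Molecular formula: C6H13FO.
DoU = (2C + 2 + N − H − X) / 2 = (2·6 + 2 + 0 − 13 − 1) / 2 = 0.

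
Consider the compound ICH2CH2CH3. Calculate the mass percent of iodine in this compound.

74.65%

Atom tally by fragment:
  ICH2 → C:1 H:2 I:1
  CH2 → C:1 H:2
  CH3 → C:1 H:3
Element totals:
  C: 3
  H: 7
  I: 1
Molecular formula: C3H7I.
Molar mass = 169.993 g/mol.
Mass from I: 1 × 126.904 = 126.904 g/mol.
%I = 126.904 / 169.993 × 100 = 74.65%.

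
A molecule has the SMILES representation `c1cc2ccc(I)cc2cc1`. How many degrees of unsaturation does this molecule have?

Atom tally by fragment:
  naphthalene ring system core → C:10 H:8
  (− 1 ring H displaced by substituents)
  + I → I:1
Element totals:
  C: 10
  H: 7
  I: 1
Molecular formula: C10H7I.
DoU = (2C + 2 + N − H − X) / 2 = (2·10 + 2 + 0 − 7 − 1) / 2 = 7.

7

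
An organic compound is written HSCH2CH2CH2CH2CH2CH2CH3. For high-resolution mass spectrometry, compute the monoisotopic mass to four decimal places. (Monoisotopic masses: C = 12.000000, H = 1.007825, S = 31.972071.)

Element totals:
  C: 7
  H: 16
  S: 1
Molecular formula: C7H16S.
  M = 7(12.0) + 16(1.007825) + 31.972071
    = 84.000000 + 16.125200 + 31.972071 = 132.097271

132.0973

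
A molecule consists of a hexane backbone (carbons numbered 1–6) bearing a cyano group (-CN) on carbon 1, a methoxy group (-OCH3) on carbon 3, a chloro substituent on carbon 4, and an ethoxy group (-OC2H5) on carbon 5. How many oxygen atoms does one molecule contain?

2

Atom tally by fragment:
  NCCH2 → C:2 H:2 N:1
  CH2 → C:1 H:2
  CH(OCH3) → C:2 H:4 O:1
  CH(Cl) → C:1 H:1 Cl:1
  CH(OC2H5) → C:3 H:6 O:1
  CH3 → C:1 H:3
Element totals:
  C: 10
  H: 18
  Cl: 1
  N: 1
  O: 2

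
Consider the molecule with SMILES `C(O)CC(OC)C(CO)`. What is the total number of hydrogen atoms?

Atom tally by fragment:
  HOCH2 → C:1 H:3 O:1
  CH2 → C:1 H:2
  CH(OCH3) → C:2 H:4 O:1
  CH2CH2OH → C:2 H:5 O:1
Element totals:
  C: 6
  H: 14
  O: 3

14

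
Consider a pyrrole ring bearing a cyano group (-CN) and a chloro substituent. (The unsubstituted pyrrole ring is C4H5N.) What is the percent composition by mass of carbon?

47.46%

Atom tally by fragment:
  pyrrole ring core → C:4 H:5 N:1
  (− 2 ring H displaced by substituents)
  + CN → C:1 N:1
  + Cl → Cl:1
Element totals:
  C: 5
  H: 3
  Cl: 1
  N: 2
Molecular formula: C5H3ClN2.
Molar mass = 126.543 g/mol.
Mass from C: 5 × 12.011 = 60.055 g/mol.
%C = 60.055 / 126.543 × 100 = 47.46%.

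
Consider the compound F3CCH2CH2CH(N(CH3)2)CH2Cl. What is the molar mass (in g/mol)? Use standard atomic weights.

203.63 g/mol

Atom tally by fragment:
  F3CCH2 → C:2 H:2 F:3
  CH2 → C:1 H:2
  CH(N(CH3)2) → C:3 H:7 N:1
  CH2Cl → C:1 H:2 Cl:1
Element totals:
  C: 7
  H: 13
  Cl: 1
  F: 3
  N: 1
Molecular formula: C7H13ClF3N.
  M = 7(12.011) + 13(1.008) + 35.45 + 3(18.998) + 14.007
    = 84.077 + 13.104 + 35.450 + 56.994 + 14.007 = 203.632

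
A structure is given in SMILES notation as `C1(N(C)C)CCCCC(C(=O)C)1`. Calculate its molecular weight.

Atom tally by fragment:
  cyclohexane ring core → C:6 H:12
  (− 2 ring H displaced by substituents)
  + N(CH3)2 → N:1 C:2 H:6
  + COCH3 → C:2 H:3 O:1
Element totals:
  C: 10
  H: 19
  N: 1
  O: 1
Molecular formula: C10H19NO.
  M = 10(12.011) + 19(1.008) + 14.007 + 15.999
    = 120.110 + 19.152 + 14.007 + 15.999 = 169.268

169.27 g/mol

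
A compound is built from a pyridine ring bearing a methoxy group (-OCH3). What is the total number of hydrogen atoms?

7

Atom tally by fragment:
  pyridine ring core → C:5 H:5 N:1
  (− 1 ring H displaced by substituents)
  + OCH3 → C:1 H:3 O:1
Element totals:
  C: 6
  H: 7
  N: 1
  O: 1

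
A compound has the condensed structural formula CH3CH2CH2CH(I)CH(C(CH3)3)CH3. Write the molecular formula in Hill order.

C10H21I

Atom tally by fragment:
  CH3 → C:1 H:3
  CH2 → C:1 H:2
  CH2 → C:1 H:2
  CH(I) → C:1 H:1 I:1
  CH(C(CH3)3) → C:5 H:10
  CH3 → C:1 H:3
Element totals:
  C: 10
  H: 21
  I: 1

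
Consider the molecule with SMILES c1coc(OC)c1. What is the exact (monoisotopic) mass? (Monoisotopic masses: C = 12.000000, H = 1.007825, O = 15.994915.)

Atom tally by fragment:
  furan ring core → C:4 H:4 O:1
  (− 1 ring H displaced by substituents)
  + OCH3 → C:1 H:3 O:1
Element totals:
  C: 5
  H: 6
  O: 2
Molecular formula: C5H6O2.
  M = 5(12.0) + 6(1.007825) + 2(15.994915)
    = 60.000000 + 6.046950 + 31.989830 = 98.036780

98.0368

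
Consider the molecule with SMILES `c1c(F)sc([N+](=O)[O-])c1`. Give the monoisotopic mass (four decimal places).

146.9790

Atom tally by fragment:
  thiophene ring core → C:4 H:4 S:1
  (− 2 ring H displaced by substituents)
  + F → F:1
  + NO2 → N:1 O:2
Element totals:
  C: 4
  H: 2
  F: 1
  N: 1
  O: 2
  S: 1
Molecular formula: C4H2FNO2S.
  M = 4(12.0) + 2(1.007825) + 18.998403 + 14.003074 + 2(15.994915) + 31.972071
    = 48.000000 + 2.015650 + 18.998403 + 14.003074 + 31.989830 + 31.972071 = 146.979028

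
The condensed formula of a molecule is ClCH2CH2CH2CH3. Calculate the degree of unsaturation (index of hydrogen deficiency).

0

Element totals:
  C: 4
  H: 9
  Cl: 1
Molecular formula: C4H9Cl.
DoU = (2C + 2 + N − H − X) / 2 = (2·4 + 2 + 0 − 9 − 1) / 2 = 0.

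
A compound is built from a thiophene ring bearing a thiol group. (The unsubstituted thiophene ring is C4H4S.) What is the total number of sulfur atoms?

2

Atom tally by fragment:
  thiophene ring core → C:4 H:4 S:1
  (− 1 ring H displaced by substituents)
  + SH → S:1 H:1
Element totals:
  C: 4
  H: 4
  S: 2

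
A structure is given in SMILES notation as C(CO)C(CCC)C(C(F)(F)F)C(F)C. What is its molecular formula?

C10H18F4O

Atom tally by fragment:
  HOCH2CH2 → C:2 H:5 O:1
  CH(CH2CH2CH3) → C:4 H:8
  CH(CF3) → C:2 H:1 F:3
  CH(F) → C:1 H:1 F:1
  CH3 → C:1 H:3
Element totals:
  C: 10
  H: 18
  F: 4
  O: 1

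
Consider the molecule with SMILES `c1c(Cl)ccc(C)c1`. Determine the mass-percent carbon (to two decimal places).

66.42%

Atom tally by fragment:
  benzene ring core → C:6 H:6
  (− 2 ring H displaced by substituents)
  + Cl → Cl:1
  + CH3 → C:1 H:3
Element totals:
  C: 7
  H: 7
  Cl: 1
Molecular formula: C7H7Cl.
Molar mass = 126.583 g/mol.
Mass from C: 7 × 12.011 = 84.077 g/mol.
%C = 84.077 / 126.583 × 100 = 66.42%.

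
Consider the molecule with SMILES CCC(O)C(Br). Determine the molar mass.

Atom tally by fragment:
  CH3 → C:1 H:3
  CH2 → C:1 H:2
  CH(OH) → C:1 H:2 O:1
  CH2Br → C:1 H:2 Br:1
Element totals:
  C: 4
  H: 9
  Br: 1
  O: 1
Molecular formula: C4H9BrO.
  M = 4(12.011) + 9(1.008) + 79.904 + 15.999
    = 48.044 + 9.072 + 79.904 + 15.999 = 153.019

153.02 g/mol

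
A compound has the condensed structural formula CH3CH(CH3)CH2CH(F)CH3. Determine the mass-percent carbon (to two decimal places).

69.18%

Element totals:
  C: 6
  H: 13
  F: 1
Molecular formula: C6H13F.
Molar mass = 104.168 g/mol.
Mass from C: 6 × 12.011 = 72.066 g/mol.
%C = 72.066 / 104.168 × 100 = 69.18%.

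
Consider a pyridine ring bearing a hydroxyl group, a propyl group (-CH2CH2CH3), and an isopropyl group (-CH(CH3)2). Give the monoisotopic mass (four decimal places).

Atom tally by fragment:
  pyridine ring core → C:5 H:5 N:1
  (− 3 ring H displaced by substituents)
  + OH → O:1 H:1
  + CH2CH2CH3 → C:3 H:7
  + CH(CH3)2 → C:3 H:7
Element totals:
  C: 11
  H: 17
  N: 1
  O: 1
Molecular formula: C11H17NO.
  M = 11(12.0) + 17(1.007825) + 14.003074 + 15.994915
    = 132.000000 + 17.133025 + 14.003074 + 15.994915 = 179.131014

179.1310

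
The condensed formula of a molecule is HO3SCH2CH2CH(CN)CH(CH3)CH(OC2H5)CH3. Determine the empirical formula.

Atom tally by fragment:
  HO3SCH2 → C:1 H:3 S:1 O:3
  CH2 → C:1 H:2
  CH(CN) → C:2 H:1 N:1
  CH(CH3) → C:2 H:4
  CH(OC2H5) → C:3 H:6 O:1
  CH3 → C:1 H:3
Element totals:
  C: 10
  H: 19
  N: 1
  O: 4
  S: 1
Molecular formula: C10H19NO4S.
gcd of subscripts (10, 19, 1, 4, 1) = 1, so the empirical formula equals the molecular formula.

C10H19NO4S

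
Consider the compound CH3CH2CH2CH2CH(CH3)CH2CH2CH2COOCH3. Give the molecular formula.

Atom tally by fragment:
  CH3 → C:1 H:3
  CH2 → C:1 H:2
  CH2 → C:1 H:2
  CH2 → C:1 H:2
  CH(CH3) → C:2 H:4
  CH2 → C:1 H:2
  CH2 → C:1 H:2
  CH2COOCH3 → C:3 H:5 O:2
Element totals:
  C: 11
  H: 22
  O: 2

C11H22O2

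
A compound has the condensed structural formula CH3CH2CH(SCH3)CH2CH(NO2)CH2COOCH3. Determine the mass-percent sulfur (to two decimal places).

Atom tally by fragment:
  CH3 → C:1 H:3
  CH2 → C:1 H:2
  CH(SCH3) → C:2 H:4 S:1
  CH2 → C:1 H:2
  CH(NO2) → C:1 H:1 N:1 O:2
  CH2COOCH3 → C:3 H:5 O:2
Element totals:
  C: 9
  H: 17
  N: 1
  O: 4
  S: 1
Molecular formula: C9H17NO4S.
Molar mass = 235.298 g/mol.
Mass from S: 1 × 32.06 = 32.060 g/mol.
%S = 32.060 / 235.298 × 100 = 13.63%.

13.63%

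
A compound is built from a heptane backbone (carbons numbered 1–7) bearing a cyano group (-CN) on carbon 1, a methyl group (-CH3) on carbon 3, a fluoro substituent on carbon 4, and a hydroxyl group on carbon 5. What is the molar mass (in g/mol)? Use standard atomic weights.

Atom tally by fragment:
  NCCH2 → C:2 H:2 N:1
  CH2 → C:1 H:2
  CH(CH3) → C:2 H:4
  CH(F) → C:1 H:1 F:1
  CH(OH) → C:1 H:2 O:1
  CH2 → C:1 H:2
  CH3 → C:1 H:3
Element totals:
  C: 9
  H: 16
  F: 1
  N: 1
  O: 1
Molecular formula: C9H16FNO.
  M = 9(12.011) + 16(1.008) + 18.998 + 14.007 + 15.999
    = 108.099 + 16.128 + 18.998 + 14.007 + 15.999 = 173.231

173.23 g/mol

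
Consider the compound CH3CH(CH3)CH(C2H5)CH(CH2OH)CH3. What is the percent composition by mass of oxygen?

11.09%

Atom tally by fragment:
  CH3 → C:1 H:3
  CH(CH3) → C:2 H:4
  CH(C2H5) → C:3 H:6
  CH(CH2OH) → C:2 H:4 O:1
  CH3 → C:1 H:3
Element totals:
  C: 9
  H: 20
  O: 1
Molecular formula: C9H20O.
Molar mass = 144.258 g/mol.
Mass from O: 1 × 15.999 = 15.999 g/mol.
%O = 15.999 / 144.258 × 100 = 11.09%.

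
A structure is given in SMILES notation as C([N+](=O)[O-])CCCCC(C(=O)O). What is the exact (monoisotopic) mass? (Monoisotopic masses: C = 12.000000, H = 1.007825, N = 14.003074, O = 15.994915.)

175.0845

Atom tally by fragment:
  O2NCH2 → C:1 H:2 N:1 O:2
  CH2 → C:1 H:2
  CH2 → C:1 H:2
  CH2 → C:1 H:2
  CH2 → C:1 H:2
  CH2COOH → C:2 H:3 O:2
Element totals:
  C: 7
  H: 13
  N: 1
  O: 4
Molecular formula: C7H13NO4.
  M = 7(12.0) + 13(1.007825) + 14.003074 + 4(15.994915)
    = 84.000000 + 13.101725 + 14.003074 + 63.979660 = 175.084459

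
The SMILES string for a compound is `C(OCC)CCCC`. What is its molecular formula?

Atom tally by fragment:
  C2H5OCH2 → C:3 H:7 O:1
  CH2 → C:1 H:2
  CH2 → C:1 H:2
  CH2 → C:1 H:2
  CH3 → C:1 H:3
Element totals:
  C: 7
  H: 16
  O: 1

C7H16O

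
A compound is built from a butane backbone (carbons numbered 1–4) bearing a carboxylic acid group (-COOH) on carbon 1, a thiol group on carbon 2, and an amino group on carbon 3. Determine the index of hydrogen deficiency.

1

Atom tally by fragment:
  HOOCCH2 → C:2 H:3 O:2
  CH(SH) → C:1 H:2 S:1
  CH(NH2) → C:1 H:3 N:1
  CH3 → C:1 H:3
Element totals:
  C: 5
  H: 11
  N: 1
  O: 2
  S: 1
Molecular formula: C5H11NO2S.
DoU = (2C + 2 + N − H − X) / 2 = (2·5 + 2 + 1 − 11 − 0) / 2 = 1.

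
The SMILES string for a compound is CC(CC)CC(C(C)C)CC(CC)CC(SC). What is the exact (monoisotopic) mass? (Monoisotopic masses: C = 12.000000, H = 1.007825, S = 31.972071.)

258.2381

Atom tally by fragment:
  CH3 → C:1 H:3
  CH(C2H5) → C:3 H:6
  CH2 → C:1 H:2
  CH(CH(CH3)2) → C:4 H:8
  CH2 → C:1 H:2
  CH(C2H5) → C:3 H:6
  CH2 → C:1 H:2
  CH2SCH3 → C:2 H:5 S:1
Element totals:
  C: 16
  H: 34
  S: 1
Molecular formula: C16H34S.
  M = 16(12.0) + 34(1.007825) + 31.972071
    = 192.000000 + 34.266050 + 31.972071 = 258.238121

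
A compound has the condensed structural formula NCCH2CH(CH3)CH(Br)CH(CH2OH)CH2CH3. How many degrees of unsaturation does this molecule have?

Element totals:
  C: 9
  H: 16
  Br: 1
  N: 1
  O: 1
Molecular formula: C9H16BrNO.
DoU = (2C + 2 + N − H − X) / 2 = (2·9 + 2 + 1 − 16 − 1) / 2 = 2.

2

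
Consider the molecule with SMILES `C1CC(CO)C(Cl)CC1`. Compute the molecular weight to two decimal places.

148.63 g/mol

Atom tally by fragment:
  cyclohexane ring core → C:6 H:12
  (− 2 ring H displaced by substituents)
  + CH2OH → C:1 H:3 O:1
  + Cl → Cl:1
Element totals:
  C: 7
  H: 13
  Cl: 1
  O: 1
Molecular formula: C7H13ClO.
  M = 7(12.011) + 13(1.008) + 35.45 + 15.999
    = 84.077 + 13.104 + 35.450 + 15.999 = 148.630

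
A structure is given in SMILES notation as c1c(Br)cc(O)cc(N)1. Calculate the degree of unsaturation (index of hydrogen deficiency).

Atom tally by fragment:
  benzene ring core → C:6 H:6
  (− 3 ring H displaced by substituents)
  + Br → Br:1
  + OH → O:1 H:1
  + NH2 → N:1 H:2
Element totals:
  C: 6
  H: 6
  Br: 1
  N: 1
  O: 1
Molecular formula: C6H6BrNO.
DoU = (2C + 2 + N − H − X) / 2 = (2·6 + 2 + 1 − 6 − 1) / 2 = 4.

4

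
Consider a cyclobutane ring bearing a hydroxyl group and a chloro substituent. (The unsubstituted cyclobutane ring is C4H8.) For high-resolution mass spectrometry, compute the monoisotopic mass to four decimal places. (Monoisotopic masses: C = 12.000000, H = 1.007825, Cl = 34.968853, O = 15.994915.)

Atom tally by fragment:
  cyclobutane ring core → C:4 H:8
  (− 2 ring H displaced by substituents)
  + OH → O:1 H:1
  + Cl → Cl:1
Element totals:
  C: 4
  H: 7
  Cl: 1
  O: 1
Molecular formula: C4H7ClO.
  M = 4(12.0) + 7(1.007825) + 34.968853 + 15.994915
    = 48.000000 + 7.054775 + 34.968853 + 15.994915 = 106.018543

106.0185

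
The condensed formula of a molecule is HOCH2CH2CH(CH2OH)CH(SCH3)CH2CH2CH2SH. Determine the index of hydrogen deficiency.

Element totals:
  C: 9
  H: 20
  O: 2
  S: 2
Molecular formula: C9H20O2S2.
DoU = (2C + 2 + N − H − X) / 2 = (2·9 + 2 + 0 − 20 − 0) / 2 = 0.

0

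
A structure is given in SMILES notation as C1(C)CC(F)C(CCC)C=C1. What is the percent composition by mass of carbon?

76.87%

Atom tally by fragment:
  cyclohexene ring core → C:6 H:10
  (− 3 ring H displaced by substituents)
  + CH3 → C:1 H:3
  + F → F:1
  + CH2CH2CH3 → C:3 H:7
Element totals:
  C: 10
  H: 17
  F: 1
Molecular formula: C10H17F.
Molar mass = 156.244 g/mol.
Mass from C: 10 × 12.011 = 120.110 g/mol.
%C = 120.110 / 156.244 × 100 = 76.87%.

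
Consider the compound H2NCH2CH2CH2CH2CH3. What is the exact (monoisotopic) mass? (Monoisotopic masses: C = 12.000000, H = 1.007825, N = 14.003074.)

Atom tally by fragment:
  H2NCH2 → C:1 H:4 N:1
  CH2 → C:1 H:2
  CH2 → C:1 H:2
  CH2 → C:1 H:2
  CH3 → C:1 H:3
Element totals:
  C: 5
  H: 13
  N: 1
Molecular formula: C5H13N.
  M = 5(12.0) + 13(1.007825) + 14.003074
    = 60.000000 + 13.101725 + 14.003074 = 87.104799

87.1048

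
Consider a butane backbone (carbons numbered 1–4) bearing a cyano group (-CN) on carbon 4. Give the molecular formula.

C5H9N

Atom tally by fragment:
  CH3 → C:1 H:3
  CH2 → C:1 H:2
  CH2 → C:1 H:2
  CH2CN → C:2 H:2 N:1
Element totals:
  C: 5
  H: 9
  N: 1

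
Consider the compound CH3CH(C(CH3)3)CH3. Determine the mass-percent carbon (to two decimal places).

Atom tally by fragment:
  CH3 → C:1 H:3
  CH(C(CH3)3) → C:5 H:10
  CH3 → C:1 H:3
Element totals:
  C: 7
  H: 16
Molecular formula: C7H16.
Molar mass = 100.205 g/mol.
Mass from C: 7 × 12.011 = 84.077 g/mol.
%C = 84.077 / 100.205 × 100 = 83.90%.

83.90%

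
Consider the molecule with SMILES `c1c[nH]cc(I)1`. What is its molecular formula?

C4H4IN

Atom tally by fragment:
  pyrrole ring core → C:4 H:5 N:1
  (− 1 ring H displaced by substituents)
  + I → I:1
Element totals:
  C: 4
  H: 4
  I: 1
  N: 1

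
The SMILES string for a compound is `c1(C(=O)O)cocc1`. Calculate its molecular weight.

Atom tally by fragment:
  furan ring core → C:4 H:4 O:1
  (− 1 ring H displaced by substituents)
  + COOH → C:1 H:1 O:2
Element totals:
  C: 5
  H: 4
  O: 3
Molecular formula: C5H4O3.
  M = 5(12.011) + 4(1.008) + 3(15.999)
    = 60.055 + 4.032 + 47.997 = 112.084

112.08 g/mol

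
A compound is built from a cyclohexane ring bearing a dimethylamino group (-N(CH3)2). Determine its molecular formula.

Atom tally by fragment:
  cyclohexane ring core → C:6 H:12
  (− 1 ring H displaced by substituents)
  + N(CH3)2 → N:1 C:2 H:6
Element totals:
  C: 8
  H: 17
  N: 1

C8H17N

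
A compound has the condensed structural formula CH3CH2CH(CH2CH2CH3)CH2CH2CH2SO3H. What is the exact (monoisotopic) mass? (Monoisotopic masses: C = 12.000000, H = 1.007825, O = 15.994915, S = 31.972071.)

Atom tally by fragment:
  CH3 → C:1 H:3
  CH2 → C:1 H:2
  CH(CH2CH2CH3) → C:4 H:8
  CH2 → C:1 H:2
  CH2 → C:1 H:2
  CH2SO3H → C:1 H:3 S:1 O:3
Element totals:
  C: 9
  H: 20
  O: 3
  S: 1
Molecular formula: C9H20O3S.
  M = 9(12.0) + 20(1.007825) + 3(15.994915) + 31.972071
    = 108.000000 + 20.156500 + 47.984745 + 31.972071 = 208.113316

208.1133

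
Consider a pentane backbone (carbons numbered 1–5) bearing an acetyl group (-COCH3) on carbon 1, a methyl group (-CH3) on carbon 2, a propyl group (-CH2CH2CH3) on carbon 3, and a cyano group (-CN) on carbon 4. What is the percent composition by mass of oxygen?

Atom tally by fragment:
  CH3COCH2 → C:3 H:5 O:1
  CH(CH3) → C:2 H:4
  CH(CH2CH2CH3) → C:4 H:8
  CH(CN) → C:2 H:1 N:1
  CH3 → C:1 H:3
Element totals:
  C: 12
  H: 21
  N: 1
  O: 1
Molecular formula: C12H21NO.
Molar mass = 195.306 g/mol.
Mass from O: 1 × 15.999 = 15.999 g/mol.
%O = 15.999 / 195.306 × 100 = 8.19%.

8.19%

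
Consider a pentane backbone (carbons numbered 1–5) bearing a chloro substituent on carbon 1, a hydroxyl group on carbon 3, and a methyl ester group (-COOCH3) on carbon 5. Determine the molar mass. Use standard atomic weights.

Atom tally by fragment:
  ClCH2 → C:1 H:2 Cl:1
  CH2 → C:1 H:2
  CH(OH) → C:1 H:2 O:1
  CH2 → C:1 H:2
  CH2COOCH3 → C:3 H:5 O:2
Element totals:
  C: 7
  H: 13
  Cl: 1
  O: 3
Molecular formula: C7H13ClO3.
  M = 7(12.011) + 13(1.008) + 35.45 + 3(15.999)
    = 84.077 + 13.104 + 35.450 + 47.997 = 180.628

180.63 g/mol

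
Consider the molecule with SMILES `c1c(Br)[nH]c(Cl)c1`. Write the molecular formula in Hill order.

Atom tally by fragment:
  pyrrole ring core → C:4 H:5 N:1
  (− 2 ring H displaced by substituents)
  + Br → Br:1
  + Cl → Cl:1
Element totals:
  C: 4
  H: 3
  Br: 1
  Cl: 1
  N: 1

C4H3BrClN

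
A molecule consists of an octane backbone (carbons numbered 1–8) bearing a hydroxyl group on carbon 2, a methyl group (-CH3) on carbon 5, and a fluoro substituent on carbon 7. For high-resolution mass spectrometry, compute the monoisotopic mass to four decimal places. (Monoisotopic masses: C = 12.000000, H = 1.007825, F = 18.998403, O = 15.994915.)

162.1420

Atom tally by fragment:
  CH3 → C:1 H:3
  CH(OH) → C:1 H:2 O:1
  CH2 → C:1 H:2
  CH2 → C:1 H:2
  CH(CH3) → C:2 H:4
  CH2 → C:1 H:2
  CH(F) → C:1 H:1 F:1
  CH3 → C:1 H:3
Element totals:
  C: 9
  H: 19
  F: 1
  O: 1
Molecular formula: C9H19FO.
  M = 9(12.0) + 19(1.007825) + 18.998403 + 15.994915
    = 108.000000 + 19.148675 + 18.998403 + 15.994915 = 162.141993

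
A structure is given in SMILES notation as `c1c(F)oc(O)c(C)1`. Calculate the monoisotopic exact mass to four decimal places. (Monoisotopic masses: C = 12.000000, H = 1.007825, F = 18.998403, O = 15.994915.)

Atom tally by fragment:
  furan ring core → C:4 H:4 O:1
  (− 3 ring H displaced by substituents)
  + F → F:1
  + OH → O:1 H:1
  + CH3 → C:1 H:3
Element totals:
  C: 5
  H: 5
  F: 1
  O: 2
Molecular formula: C5H5FO2.
  M = 5(12.0) + 5(1.007825) + 18.998403 + 2(15.994915)
    = 60.000000 + 5.039125 + 18.998403 + 31.989830 = 116.027358

116.0274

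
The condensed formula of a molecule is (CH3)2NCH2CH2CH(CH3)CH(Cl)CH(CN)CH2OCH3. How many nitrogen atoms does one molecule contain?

Element totals:
  C: 11
  H: 21
  Cl: 1
  N: 2
  O: 1

2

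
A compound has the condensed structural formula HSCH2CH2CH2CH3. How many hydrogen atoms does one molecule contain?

10

Element totals:
  C: 4
  H: 10
  S: 1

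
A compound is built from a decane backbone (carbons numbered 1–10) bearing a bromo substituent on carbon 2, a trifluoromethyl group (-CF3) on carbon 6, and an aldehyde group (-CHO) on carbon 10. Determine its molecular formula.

Atom tally by fragment:
  CH3 → C:1 H:3
  CH(Br) → C:1 H:1 Br:1
  CH2 → C:1 H:2
  CH2 → C:1 H:2
  CH2 → C:1 H:2
  CH(CF3) → C:2 H:1 F:3
  CH2 → C:1 H:2
  CH2 → C:1 H:2
  CH2 → C:1 H:2
  CH2CHO → C:2 H:3 O:1
Element totals:
  C: 12
  H: 20
  Br: 1
  F: 3
  O: 1

C12H20BrF3O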